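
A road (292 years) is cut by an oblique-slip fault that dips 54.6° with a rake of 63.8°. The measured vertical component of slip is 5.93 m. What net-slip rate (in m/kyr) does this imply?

dip-slip = throw / sin(dip) = 5.93 / sin(54.6°) = 7.275 m
net slip = dip-slip / sin(rake) = 7.275 / sin(63.8°) = 8.108 m
rate = 8.108 m / 292 years = 0.0278 m/yr = 27.8 m/kyr

27.8 m/kyr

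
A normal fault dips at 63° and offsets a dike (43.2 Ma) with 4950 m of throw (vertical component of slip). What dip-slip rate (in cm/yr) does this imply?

0.0129 cm/yr

dip-slip = throw / sin(dip) = 4950 m / sin(63°) = 5556 m
rate = 5556 m / 43.2 Ma = 0.000129 m/yr = 0.0129 cm/yr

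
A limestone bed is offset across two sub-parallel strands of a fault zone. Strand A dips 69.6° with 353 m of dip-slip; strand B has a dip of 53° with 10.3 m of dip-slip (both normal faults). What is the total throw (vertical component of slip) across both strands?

339 m

throw_A = 353 × sin(69.6°) = 330.9 m
throw_B = 10.3 × sin(53°) = 8.226 m
total = 330.9 + 8.226 = 339 m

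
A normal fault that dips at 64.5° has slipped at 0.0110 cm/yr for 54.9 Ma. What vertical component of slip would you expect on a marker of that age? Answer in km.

5.45 km

dip-slip = rate × time = 0.0110 cm/yr × 54.9 Ma = 6039 m
throw = dip-slip × sin(dip) = 6039 × sin(64.5°) = 5450 m = 5.45 km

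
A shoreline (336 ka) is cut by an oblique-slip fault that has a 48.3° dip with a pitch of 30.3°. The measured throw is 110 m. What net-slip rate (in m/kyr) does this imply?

dip-slip = throw / sin(dip) = 110 / sin(48.3°) = 147.3 m
net slip = dip-slip / sin(rake) = 147.3 / sin(30.3°) = 292 m
rate = 292 m / 336 ka = 0.000869 m/yr = 0.869 m/kyr

0.869 m/kyr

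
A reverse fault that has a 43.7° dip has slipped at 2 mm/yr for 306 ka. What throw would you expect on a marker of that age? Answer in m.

dip-slip = rate × time = 2 mm/yr × 306 ka = 612 m
throw = dip-slip × sin(dip) = 612 × sin(43.7°) = 423 m

423 m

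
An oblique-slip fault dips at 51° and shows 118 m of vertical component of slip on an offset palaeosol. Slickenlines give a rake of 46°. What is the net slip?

211 m

dip-slip = throw / sin(dip) = 118 / sin(51°) = 151.8 m
net slip = dip-slip / sin(rake) = 151.8 / sin(46°) = 211 m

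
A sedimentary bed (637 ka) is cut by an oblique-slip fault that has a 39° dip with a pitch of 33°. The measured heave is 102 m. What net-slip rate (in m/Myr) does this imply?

378 m/Myr

dip-slip = heave / cos(dip) = 102 / cos(39°) = 131.2 m
net slip = dip-slip / sin(rake) = 131.2 / sin(33°) = 241 m
rate = 241 m / 637 ka = 0.000378 m/yr = 378 m/Myr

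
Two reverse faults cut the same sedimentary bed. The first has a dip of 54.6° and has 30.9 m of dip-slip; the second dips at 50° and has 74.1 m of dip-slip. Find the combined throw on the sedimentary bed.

throw_A = 30.9 × sin(54.6°) = 25.19 m
throw_B = 74.1 × sin(50°) = 56.76 m
total = 25.19 + 56.76 = 82 m

82 m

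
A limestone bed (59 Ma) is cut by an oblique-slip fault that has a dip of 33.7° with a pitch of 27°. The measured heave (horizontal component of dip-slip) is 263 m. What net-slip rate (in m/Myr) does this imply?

dip-slip = heave / cos(dip) = 263 / cos(33.7°) = 316.1 m
net slip = dip-slip / sin(rake) = 316.1 / sin(27°) = 696.3 m
rate = 696.3 m / 59 Ma = 0.0000118 m/yr = 11.8 m/Myr

11.8 m/Myr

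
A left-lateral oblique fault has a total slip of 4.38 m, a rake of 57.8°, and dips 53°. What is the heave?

2.23 m

dip-slip = net slip × sin(rake) = 4.38 m × sin(57.8°) = 3.706 m
heave = dip-slip × cos(dip) = 3.706 × cos(53°) = 2.23 m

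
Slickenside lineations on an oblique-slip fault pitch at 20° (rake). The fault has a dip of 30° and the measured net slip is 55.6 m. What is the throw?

9.51 m

dip-slip = net slip × sin(rake) = 55.6 m × sin(20°) = 19.02 m
throw = dip-slip × sin(dip) = 19.02 × sin(30°) = 9.51 m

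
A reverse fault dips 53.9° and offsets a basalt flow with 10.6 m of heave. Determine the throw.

14.5 m

throw = heave × tan(dip) = 10.6 × tan(53.9°) = 14.5 m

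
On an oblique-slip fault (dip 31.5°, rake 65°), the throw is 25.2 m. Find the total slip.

53.2 m

dip-slip = throw / sin(dip) = 25.2 / sin(31.5°) = 48.23 m
net slip = dip-slip / sin(rake) = 48.23 / sin(65°) = 53.2 m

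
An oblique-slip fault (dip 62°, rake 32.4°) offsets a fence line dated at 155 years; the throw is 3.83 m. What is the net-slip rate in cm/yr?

dip-slip = throw / sin(dip) = 3.83 / sin(62°) = 4.338 m
net slip = dip-slip / sin(rake) = 4.338 / sin(32.4°) = 8.095 m
rate = 8.095 m / 155 years = 0.0522 m/yr = 5.22 cm/yr

5.22 cm/yr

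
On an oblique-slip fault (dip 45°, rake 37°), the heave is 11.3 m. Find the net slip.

dip-slip = heave / cos(dip) = 11.3 / cos(45°) = 15.98 m
net slip = dip-slip / sin(rake) = 15.98 / sin(37°) = 26.6 m

26.6 m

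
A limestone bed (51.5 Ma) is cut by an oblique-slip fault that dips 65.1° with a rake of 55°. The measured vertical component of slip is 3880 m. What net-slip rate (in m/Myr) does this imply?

dip-slip = throw / sin(dip) = 3880 / sin(65.1°) = 4278 m
net slip = dip-slip / sin(rake) = 4278 / sin(55°) = 5222 m
rate = 5222 m / 51.5 Ma = 0.000101 m/yr = 101 m/Myr

101 m/Myr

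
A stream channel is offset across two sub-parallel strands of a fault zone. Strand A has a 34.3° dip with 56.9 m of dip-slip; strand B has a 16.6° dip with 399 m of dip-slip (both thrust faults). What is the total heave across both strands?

429 m

heave_A = 56.9 × cos(34.3°) = 47 m
heave_B = 399 × cos(16.6°) = 382.4 m
total = 47 + 382.4 = 429 m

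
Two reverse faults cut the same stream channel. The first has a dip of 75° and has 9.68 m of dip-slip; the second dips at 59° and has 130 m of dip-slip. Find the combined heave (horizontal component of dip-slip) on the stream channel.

heave_A = 9.68 × cos(75°) = 2.505 m
heave_B = 130 × cos(59°) = 66.95 m
total = 2.505 + 66.95 = 69.5 m

69.5 m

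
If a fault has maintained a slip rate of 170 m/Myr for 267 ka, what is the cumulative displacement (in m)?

slip = rate × time = 170 m/Myr × 267 ka = 45.4 m

45.4 m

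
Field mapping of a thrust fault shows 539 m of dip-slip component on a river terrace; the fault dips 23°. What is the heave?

496 m

heave = dip-slip × cos(dip) = 539 m × cos(23°) = 496 m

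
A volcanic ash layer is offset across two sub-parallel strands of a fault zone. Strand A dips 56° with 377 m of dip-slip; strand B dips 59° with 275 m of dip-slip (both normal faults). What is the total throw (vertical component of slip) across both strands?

548 m

throw_A = 377 × sin(56°) = 312.5 m
throw_B = 275 × sin(59°) = 235.7 m
total = 312.5 + 235.7 = 548 m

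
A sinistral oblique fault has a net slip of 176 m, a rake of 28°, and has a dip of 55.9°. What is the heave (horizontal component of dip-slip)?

dip-slip = net slip × sin(rake) = 176 m × sin(28°) = 82.63 m
heave = dip-slip × cos(dip) = 82.63 × cos(55.9°) = 46.3 m

46.3 m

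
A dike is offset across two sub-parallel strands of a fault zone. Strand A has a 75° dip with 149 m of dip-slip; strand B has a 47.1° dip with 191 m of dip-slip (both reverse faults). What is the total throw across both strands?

throw_A = 149 × sin(75°) = 143.9 m
throw_B = 191 × sin(47.1°) = 139.9 m
total = 143.9 + 139.9 = 284 m

284 m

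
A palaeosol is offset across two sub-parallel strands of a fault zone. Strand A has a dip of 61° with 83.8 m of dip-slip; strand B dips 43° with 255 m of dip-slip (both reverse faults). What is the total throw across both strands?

throw_A = 83.8 × sin(61°) = 73.29 m
throw_B = 255 × sin(43°) = 173.9 m
total = 73.29 + 173.9 = 247 m

247 m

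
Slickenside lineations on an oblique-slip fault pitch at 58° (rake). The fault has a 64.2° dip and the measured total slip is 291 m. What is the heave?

107 m

dip-slip = net slip × sin(rake) = 291 m × sin(58°) = 246.8 m
heave = dip-slip × cos(dip) = 246.8 × cos(64.2°) = 107 m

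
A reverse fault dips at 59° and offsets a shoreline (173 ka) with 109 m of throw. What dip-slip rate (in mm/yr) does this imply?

0.735 mm/yr

dip-slip = throw / sin(dip) = 109 m / sin(59°) = 127.2 m
rate = 127.2 m / 173 ka = 0.000735 m/yr = 0.735 mm/yr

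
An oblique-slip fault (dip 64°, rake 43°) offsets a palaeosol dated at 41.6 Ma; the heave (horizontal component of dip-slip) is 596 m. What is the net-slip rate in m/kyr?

0.0479 m/kyr

dip-slip = heave / cos(dip) = 596 / cos(64°) = 1360 m
net slip = dip-slip / sin(rake) = 1360 / sin(43°) = 1994 m
rate = 1994 m / 41.6 Ma = 0.0000479 m/yr = 0.0479 m/kyr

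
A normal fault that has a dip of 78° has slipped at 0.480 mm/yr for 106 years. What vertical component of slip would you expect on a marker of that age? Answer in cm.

dip-slip = rate × time = 0.480 mm/yr × 106 years = 0.05088 m
throw = dip-slip × sin(dip) = 0.05088 × sin(78°) = 0.0498 m = 4.98 cm

4.98 cm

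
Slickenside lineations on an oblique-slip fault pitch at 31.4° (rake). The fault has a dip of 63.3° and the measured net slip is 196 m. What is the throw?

91.2 m

dip-slip = net slip × sin(rake) = 196 m × sin(31.4°) = 102.1 m
throw = dip-slip × sin(dip) = 102.1 × sin(63.3°) = 91.2 m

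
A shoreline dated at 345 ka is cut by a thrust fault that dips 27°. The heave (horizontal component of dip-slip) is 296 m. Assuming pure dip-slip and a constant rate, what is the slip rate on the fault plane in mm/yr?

0.963 mm/yr

dip-slip = heave / cos(dip) = 296 m / cos(27°) = 332.2 m
rate = 332.2 m / 345 ka = 0.000963 m/yr = 0.963 mm/yr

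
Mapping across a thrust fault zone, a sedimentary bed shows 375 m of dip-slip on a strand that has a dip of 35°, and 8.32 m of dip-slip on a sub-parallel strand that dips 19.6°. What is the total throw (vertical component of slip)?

218 m

throw_A = 375 × sin(35°) = 215.1 m
throw_B = 8.32 × sin(19.6°) = 2.791 m
total = 215.1 + 2.791 = 218 m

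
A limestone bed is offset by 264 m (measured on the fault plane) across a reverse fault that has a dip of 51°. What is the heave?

heave = dip-slip × cos(dip) = 264 m × cos(51°) = 166 m

166 m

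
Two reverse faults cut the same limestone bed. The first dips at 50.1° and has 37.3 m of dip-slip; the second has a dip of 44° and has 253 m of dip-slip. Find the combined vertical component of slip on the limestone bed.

throw_A = 37.3 × sin(50.1°) = 28.62 m
throw_B = 253 × sin(44°) = 175.7 m
total = 28.62 + 175.7 = 204 m

204 m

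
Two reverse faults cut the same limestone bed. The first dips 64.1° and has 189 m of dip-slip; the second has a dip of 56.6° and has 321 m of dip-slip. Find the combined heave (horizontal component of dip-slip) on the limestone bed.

259 m

heave_A = 189 × cos(64.1°) = 82.56 m
heave_B = 321 × cos(56.6°) = 176.7 m
total = 82.56 + 176.7 = 259 m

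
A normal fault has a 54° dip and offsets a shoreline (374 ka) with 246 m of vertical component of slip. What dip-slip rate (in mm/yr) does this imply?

0.813 mm/yr

dip-slip = throw / sin(dip) = 246 m / sin(54°) = 304.1 m
rate = 304.1 m / 374 ka = 0.000813 m/yr = 0.813 mm/yr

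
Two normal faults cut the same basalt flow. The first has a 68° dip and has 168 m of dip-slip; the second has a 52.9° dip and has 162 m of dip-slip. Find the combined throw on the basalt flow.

285 m

throw_A = 168 × sin(68°) = 155.8 m
throw_B = 162 × sin(52.9°) = 129.2 m
total = 155.8 + 129.2 = 285 m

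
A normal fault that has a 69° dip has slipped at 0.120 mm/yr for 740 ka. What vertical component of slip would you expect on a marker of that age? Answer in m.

dip-slip = rate × time = 0.120 mm/yr × 740 ka = 88.80 m
throw = dip-slip × sin(dip) = 88.80 × sin(69°) = 82.9 m

82.9 m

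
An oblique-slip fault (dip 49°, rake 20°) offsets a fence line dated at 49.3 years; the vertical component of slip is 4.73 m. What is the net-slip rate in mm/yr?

372 mm/yr

dip-slip = throw / sin(dip) = 4.73 / sin(49°) = 6.267 m
net slip = dip-slip / sin(rake) = 6.267 / sin(20°) = 18.32 m
rate = 18.32 m / 49.3 years = 0.372 m/yr = 372 mm/yr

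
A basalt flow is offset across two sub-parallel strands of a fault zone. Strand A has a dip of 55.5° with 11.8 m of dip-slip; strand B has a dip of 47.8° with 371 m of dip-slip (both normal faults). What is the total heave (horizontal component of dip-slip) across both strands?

256 m

heave_A = 11.8 × cos(55.5°) = 6.684 m
heave_B = 371 × cos(47.8°) = 249.2 m
total = 6.684 + 249.2 = 256 m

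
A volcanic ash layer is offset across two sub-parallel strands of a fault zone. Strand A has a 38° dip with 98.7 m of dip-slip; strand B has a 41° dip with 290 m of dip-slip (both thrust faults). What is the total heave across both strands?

297 m

heave_A = 98.7 × cos(38°) = 77.78 m
heave_B = 290 × cos(41°) = 218.9 m
total = 77.78 + 218.9 = 297 m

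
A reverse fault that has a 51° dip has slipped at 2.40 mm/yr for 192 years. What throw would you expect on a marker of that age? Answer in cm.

35.8 cm

dip-slip = rate × time = 2.40 mm/yr × 192 years = 0.4608 m
throw = dip-slip × sin(dip) = 0.4608 × sin(51°) = 0.358 m = 35.8 cm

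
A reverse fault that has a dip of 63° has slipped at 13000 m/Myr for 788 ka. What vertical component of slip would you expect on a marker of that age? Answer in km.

dip-slip = rate × time = 13000 m/Myr × 788 ka = 10240 m
throw = dip-slip × sin(dip) = 10240 × sin(63°) = 9130 m = 9.13 km

9.13 km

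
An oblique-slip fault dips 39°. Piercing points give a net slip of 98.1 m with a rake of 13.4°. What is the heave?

17.7 m

dip-slip = net slip × sin(rake) = 98.1 m × sin(13.4°) = 22.73 m
heave = dip-slip × cos(dip) = 22.73 × cos(39°) = 17.7 m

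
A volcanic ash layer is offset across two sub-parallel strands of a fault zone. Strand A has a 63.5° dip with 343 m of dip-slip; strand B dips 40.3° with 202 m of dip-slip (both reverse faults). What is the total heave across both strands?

heave_A = 343 × cos(63.5°) = 153 m
heave_B = 202 × cos(40.3°) = 154.1 m
total = 153 + 154.1 = 307 m

307 m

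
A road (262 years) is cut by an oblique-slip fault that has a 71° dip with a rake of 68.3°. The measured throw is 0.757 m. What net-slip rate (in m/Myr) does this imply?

3290 m/Myr

dip-slip = throw / sin(dip) = 0.757 / sin(71°) = 0.8006 m
net slip = dip-slip / sin(rake) = 0.8006 / sin(68.3°) = 0.8617 m
rate = 0.8617 m / 262 years = 0.00329 m/yr = 3290 m/Myr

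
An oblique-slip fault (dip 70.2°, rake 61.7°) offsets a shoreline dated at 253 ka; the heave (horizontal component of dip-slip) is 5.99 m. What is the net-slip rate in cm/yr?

dip-slip = heave / cos(dip) = 5.99 / cos(70.2°) = 17.68 m
net slip = dip-slip / sin(rake) = 17.68 / sin(61.7°) = 20.08 m
rate = 20.08 m / 253 ka = 0.0000794 m/yr = 0.00794 cm/yr

0.00794 cm/yr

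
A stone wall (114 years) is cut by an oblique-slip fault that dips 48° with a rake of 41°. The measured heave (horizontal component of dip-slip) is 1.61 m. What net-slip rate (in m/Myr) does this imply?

dip-slip = heave / cos(dip) = 1.61 / cos(48°) = 2.406 m
net slip = dip-slip / sin(rake) = 2.406 / sin(41°) = 3.668 m
rate = 3.668 m / 114 years = 0.0322 m/yr = 32200 m/Myr

32200 m/Myr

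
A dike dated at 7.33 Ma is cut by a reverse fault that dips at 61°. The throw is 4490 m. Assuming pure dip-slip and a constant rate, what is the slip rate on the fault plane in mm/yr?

0.700 mm/yr

dip-slip = throw / sin(dip) = 4490 m / sin(61°) = 5134 m
rate = 5134 m / 7.33 Ma = 0.000700 m/yr = 0.700 mm/yr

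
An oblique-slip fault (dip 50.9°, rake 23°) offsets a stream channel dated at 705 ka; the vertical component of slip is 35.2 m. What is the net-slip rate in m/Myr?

165 m/Myr

dip-slip = throw / sin(dip) = 35.2 / sin(50.9°) = 45.36 m
net slip = dip-slip / sin(rake) = 45.36 / sin(23°) = 116.1 m
rate = 116.1 m / 705 ka = 0.000165 m/yr = 165 m/Myr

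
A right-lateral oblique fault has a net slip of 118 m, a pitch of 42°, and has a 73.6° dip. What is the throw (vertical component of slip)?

dip-slip = net slip × sin(rake) = 118 m × sin(42°) = 78.96 m
throw = dip-slip × sin(dip) = 78.96 × sin(73.6°) = 75.7 m

75.7 m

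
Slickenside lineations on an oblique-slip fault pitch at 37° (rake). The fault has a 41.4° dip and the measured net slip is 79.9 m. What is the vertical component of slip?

31.8 m

dip-slip = net slip × sin(rake) = 79.9 m × sin(37°) = 48.09 m
throw = dip-slip × sin(dip) = 48.09 × sin(41.4°) = 31.8 m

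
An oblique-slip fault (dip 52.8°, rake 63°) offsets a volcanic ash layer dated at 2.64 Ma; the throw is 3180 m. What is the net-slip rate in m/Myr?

dip-slip = throw / sin(dip) = 3180 / sin(52.8°) = 3992 m
net slip = dip-slip / sin(rake) = 3992 / sin(63°) = 4481 m
rate = 4481 m / 2.64 Ma = 0.00170 m/yr = 1700 m/Myr

1700 m/Myr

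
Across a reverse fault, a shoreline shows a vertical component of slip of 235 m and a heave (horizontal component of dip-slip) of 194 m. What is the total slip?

305 m

net slip = √(throw² + heave²) = √(235² + 194²) = 305 m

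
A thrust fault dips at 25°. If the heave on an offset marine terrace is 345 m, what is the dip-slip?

381 m

dip-slip = heave / cos(dip) = 345 / cos(25°) = 381 m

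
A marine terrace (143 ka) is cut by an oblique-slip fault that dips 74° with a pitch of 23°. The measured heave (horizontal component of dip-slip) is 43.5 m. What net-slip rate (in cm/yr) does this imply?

0.282 cm/yr

dip-slip = heave / cos(dip) = 43.5 / cos(74°) = 157.8 m
net slip = dip-slip / sin(rake) = 157.8 / sin(23°) = 403.9 m
rate = 403.9 m / 143 ka = 0.00282 m/yr = 0.282 cm/yr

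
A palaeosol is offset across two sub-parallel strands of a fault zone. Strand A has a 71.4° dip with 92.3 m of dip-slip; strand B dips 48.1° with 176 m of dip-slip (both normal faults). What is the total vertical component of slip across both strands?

218 m

throw_A = 92.3 × sin(71.4°) = 87.48 m
throw_B = 176 × sin(48.1°) = 131 m
total = 87.48 + 131 = 218 m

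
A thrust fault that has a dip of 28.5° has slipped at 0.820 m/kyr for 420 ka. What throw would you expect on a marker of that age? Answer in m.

164 m

dip-slip = rate × time = 0.820 m/kyr × 420 ka = 344.4 m
throw = dip-slip × sin(dip) = 344.4 × sin(28.5°) = 164 m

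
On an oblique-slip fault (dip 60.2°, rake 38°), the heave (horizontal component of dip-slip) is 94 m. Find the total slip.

dip-slip = heave / cos(dip) = 94 / cos(60.2°) = 189.1 m
net slip = dip-slip / sin(rake) = 189.1 / sin(38°) = 307 m

307 m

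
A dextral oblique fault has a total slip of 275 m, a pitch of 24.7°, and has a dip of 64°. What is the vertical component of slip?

dip-slip = net slip × sin(rake) = 275 m × sin(24.7°) = 114.9 m
throw = dip-slip × sin(dip) = 114.9 × sin(64°) = 103 m

103 m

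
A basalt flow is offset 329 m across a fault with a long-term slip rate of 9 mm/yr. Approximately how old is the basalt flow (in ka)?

36.6 ka

age = offset / rate = 329 m / (9 mm/yr) = 36600 yr = 36.6 ka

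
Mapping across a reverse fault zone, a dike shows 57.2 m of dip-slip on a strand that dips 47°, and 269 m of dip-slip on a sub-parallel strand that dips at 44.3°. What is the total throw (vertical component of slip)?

throw_A = 57.2 × sin(47°) = 41.83 m
throw_B = 269 × sin(44.3°) = 187.9 m
total = 41.83 + 187.9 = 230 m

230 m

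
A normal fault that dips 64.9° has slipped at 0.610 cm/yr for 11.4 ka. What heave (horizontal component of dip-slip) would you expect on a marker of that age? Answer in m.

dip-slip = rate × time = 0.610 cm/yr × 11.4 ka = 69.54 m
heave = dip-slip × cos(dip) = 69.54 × cos(64.9°) = 29.5 m

29.5 m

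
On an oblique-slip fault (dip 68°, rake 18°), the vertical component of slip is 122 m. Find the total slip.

dip-slip = throw / sin(dip) = 122 / sin(68°) = 131.6 m
net slip = dip-slip / sin(rake) = 131.6 / sin(18°) = 426 m

426 m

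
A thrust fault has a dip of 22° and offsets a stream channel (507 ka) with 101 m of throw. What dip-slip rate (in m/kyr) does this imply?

dip-slip = throw / sin(dip) = 101 m / sin(22°) = 269.6 m
rate = 269.6 m / 507 ka = 0.000532 m/yr = 0.532 m/kyr

0.532 m/kyr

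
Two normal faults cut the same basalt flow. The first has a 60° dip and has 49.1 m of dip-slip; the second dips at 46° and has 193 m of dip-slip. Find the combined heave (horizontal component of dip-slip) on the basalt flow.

heave_A = 49.1 × cos(60°) = 24.55 m
heave_B = 193 × cos(46°) = 134.1 m
total = 24.55 + 134.1 = 159 m

159 m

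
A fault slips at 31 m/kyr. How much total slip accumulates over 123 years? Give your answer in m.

slip = rate × time = 31 m/kyr × 123 years = 3.81 m

3.81 m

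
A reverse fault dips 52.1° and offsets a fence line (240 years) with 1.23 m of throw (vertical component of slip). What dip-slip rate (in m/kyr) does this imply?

6.49 m/kyr

dip-slip = throw / sin(dip) = 1.23 m / sin(52.1°) = 1.559 m
rate = 1.559 m / 240 years = 0.00649 m/yr = 6.49 m/kyr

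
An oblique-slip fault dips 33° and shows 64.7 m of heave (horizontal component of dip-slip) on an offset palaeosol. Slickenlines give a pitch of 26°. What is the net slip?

176 m

dip-slip = heave / cos(dip) = 64.7 / cos(33°) = 77.15 m
net slip = dip-slip / sin(rake) = 77.15 / sin(26°) = 176 m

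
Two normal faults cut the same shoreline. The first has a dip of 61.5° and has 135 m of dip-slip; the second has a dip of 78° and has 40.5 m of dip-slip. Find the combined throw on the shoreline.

throw_A = 135 × sin(61.5°) = 118.6 m
throw_B = 40.5 × sin(78°) = 39.61 m
total = 118.6 + 39.61 = 158 m

158 m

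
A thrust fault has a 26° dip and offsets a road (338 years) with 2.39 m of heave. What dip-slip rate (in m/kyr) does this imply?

7.87 m/kyr

dip-slip = heave / cos(dip) = 2.39 m / cos(26°) = 2.659 m
rate = 2.659 m / 338 years = 0.00787 m/yr = 7.87 m/kyr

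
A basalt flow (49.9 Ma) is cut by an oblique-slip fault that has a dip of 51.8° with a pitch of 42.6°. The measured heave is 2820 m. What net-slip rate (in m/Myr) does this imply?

dip-slip = heave / cos(dip) = 2820 / cos(51.8°) = 4560 m
net slip = dip-slip / sin(rake) = 4560 / sin(42.6°) = 6737 m
rate = 6737 m / 49.9 Ma = 0.000135 m/yr = 135 m/Myr

135 m/Myr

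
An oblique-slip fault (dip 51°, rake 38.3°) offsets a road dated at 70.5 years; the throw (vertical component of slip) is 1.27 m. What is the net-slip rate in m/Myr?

dip-slip = throw / sin(dip) = 1.27 / sin(51°) = 1.634 m
net slip = dip-slip / sin(rake) = 1.634 / sin(38.3°) = 2.637 m
rate = 2.637 m / 70.5 years = 0.0374 m/yr = 37400 m/Myr

37400 m/Myr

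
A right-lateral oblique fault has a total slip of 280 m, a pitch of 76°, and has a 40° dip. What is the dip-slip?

272 m

dip-slip = net slip × sin(rake) = 280 m × sin(76°) = 272 m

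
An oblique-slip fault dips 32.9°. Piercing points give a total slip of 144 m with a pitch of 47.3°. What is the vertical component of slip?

57.5 m

dip-slip = net slip × sin(rake) = 144 m × sin(47.3°) = 105.8 m
throw = dip-slip × sin(dip) = 105.8 × sin(32.9°) = 57.5 m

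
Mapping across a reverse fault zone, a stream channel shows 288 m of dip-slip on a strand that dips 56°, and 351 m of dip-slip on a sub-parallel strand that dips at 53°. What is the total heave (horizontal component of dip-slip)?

heave_A = 288 × cos(56°) = 161 m
heave_B = 351 × cos(53°) = 211.2 m
total = 161 + 211.2 = 372 m

372 m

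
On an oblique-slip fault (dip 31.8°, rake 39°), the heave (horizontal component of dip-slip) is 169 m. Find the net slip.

dip-slip = heave / cos(dip) = 169 / cos(31.8°) = 198.8 m
net slip = dip-slip / sin(rake) = 198.8 / sin(39°) = 316 m

316 m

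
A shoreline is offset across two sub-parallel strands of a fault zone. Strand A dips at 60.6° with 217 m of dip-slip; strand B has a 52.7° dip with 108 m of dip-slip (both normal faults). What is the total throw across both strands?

275 m

throw_A = 217 × sin(60.6°) = 189.1 m
throw_B = 108 × sin(52.7°) = 85.91 m
total = 189.1 + 85.91 = 275 m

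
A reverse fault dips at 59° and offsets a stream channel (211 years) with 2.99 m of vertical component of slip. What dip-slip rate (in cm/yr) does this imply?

1.65 cm/yr

dip-slip = throw / sin(dip) = 2.99 m / sin(59°) = 3.488 m
rate = 3.488 m / 211 years = 0.0165 m/yr = 1.65 cm/yr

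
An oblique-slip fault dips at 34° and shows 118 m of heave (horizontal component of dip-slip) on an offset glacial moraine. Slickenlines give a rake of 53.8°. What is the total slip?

dip-slip = heave / cos(dip) = 118 / cos(34°) = 142.3 m
net slip = dip-slip / sin(rake) = 142.3 / sin(53.8°) = 176 m

176 m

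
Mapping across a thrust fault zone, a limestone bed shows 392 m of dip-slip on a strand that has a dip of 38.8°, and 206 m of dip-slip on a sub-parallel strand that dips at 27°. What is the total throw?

throw_A = 392 × sin(38.8°) = 245.6 m
throw_B = 206 × sin(27°) = 93.52 m
total = 245.6 + 93.52 = 339 m

339 m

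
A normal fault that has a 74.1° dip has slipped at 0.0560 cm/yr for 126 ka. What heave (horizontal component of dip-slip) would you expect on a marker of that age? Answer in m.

dip-slip = rate × time = 0.0560 cm/yr × 126 ka = 70.56 m
heave = dip-slip × cos(dip) = 70.56 × cos(74.1°) = 19.3 m

19.3 m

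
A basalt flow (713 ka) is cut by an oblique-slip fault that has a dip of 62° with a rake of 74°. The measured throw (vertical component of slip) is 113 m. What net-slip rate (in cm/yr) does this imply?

0.0187 cm/yr

dip-slip = throw / sin(dip) = 113 / sin(62°) = 128 m
net slip = dip-slip / sin(rake) = 128 / sin(74°) = 133.1 m
rate = 133.1 m / 713 ka = 0.000187 m/yr = 0.0187 cm/yr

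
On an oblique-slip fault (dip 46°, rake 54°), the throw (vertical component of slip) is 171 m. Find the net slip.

294 m

dip-slip = throw / sin(dip) = 171 / sin(46°) = 237.7 m
net slip = dip-slip / sin(rake) = 237.7 / sin(54°) = 294 m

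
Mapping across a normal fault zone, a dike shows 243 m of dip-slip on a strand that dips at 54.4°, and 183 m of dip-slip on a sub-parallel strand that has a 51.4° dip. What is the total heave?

256 m

heave_A = 243 × cos(54.4°) = 141.5 m
heave_B = 183 × cos(51.4°) = 114.2 m
total = 141.5 + 114.2 = 256 m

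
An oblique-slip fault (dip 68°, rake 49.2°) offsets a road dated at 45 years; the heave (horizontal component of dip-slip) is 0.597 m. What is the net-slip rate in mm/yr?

dip-slip = heave / cos(dip) = 0.597 / cos(68°) = 1.594 m
net slip = dip-slip / sin(rake) = 1.594 / sin(49.2°) = 2.105 m
rate = 2.105 m / 45 years = 0.0468 m/yr = 46.8 mm/yr

46.8 mm/yr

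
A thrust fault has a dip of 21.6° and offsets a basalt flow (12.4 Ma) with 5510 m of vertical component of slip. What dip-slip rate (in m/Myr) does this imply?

1210 m/Myr

dip-slip = throw / sin(dip) = 5510 m / sin(21.6°) = 14970 m
rate = 14970 m / 12.4 Ma = 0.00121 m/yr = 1210 m/Myr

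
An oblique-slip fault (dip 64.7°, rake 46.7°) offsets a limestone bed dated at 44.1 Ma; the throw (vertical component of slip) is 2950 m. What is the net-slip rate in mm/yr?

0.102 mm/yr

dip-slip = throw / sin(dip) = 2950 / sin(64.7°) = 3263 m
net slip = dip-slip / sin(rake) = 3263 / sin(46.7°) = 4484 m
rate = 4484 m / 44.1 Ma = 0.000102 m/yr = 0.102 mm/yr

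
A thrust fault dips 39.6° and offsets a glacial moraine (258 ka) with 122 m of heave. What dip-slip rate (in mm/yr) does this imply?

dip-slip = heave / cos(dip) = 122 m / cos(39.6°) = 158.3 m
rate = 158.3 m / 258 ka = 0.000614 m/yr = 0.614 mm/yr

0.614 mm/yr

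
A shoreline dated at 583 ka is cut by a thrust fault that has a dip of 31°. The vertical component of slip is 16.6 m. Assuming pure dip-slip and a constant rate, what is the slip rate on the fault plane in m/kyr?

0.0553 m/kyr

dip-slip = throw / sin(dip) = 16.6 m / sin(31°) = 32.23 m
rate = 32.23 m / 583 ka = 0.0000553 m/yr = 0.0553 m/kyr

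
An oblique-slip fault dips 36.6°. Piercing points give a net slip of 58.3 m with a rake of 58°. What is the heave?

dip-slip = net slip × sin(rake) = 58.3 m × sin(58°) = 49.44 m
heave = dip-slip × cos(dip) = 49.44 × cos(36.6°) = 39.7 m

39.7 m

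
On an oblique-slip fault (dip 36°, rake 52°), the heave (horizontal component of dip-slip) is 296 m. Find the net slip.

dip-slip = heave / cos(dip) = 296 / cos(36°) = 365.9 m
net slip = dip-slip / sin(rake) = 365.9 / sin(52°) = 464 m

464 m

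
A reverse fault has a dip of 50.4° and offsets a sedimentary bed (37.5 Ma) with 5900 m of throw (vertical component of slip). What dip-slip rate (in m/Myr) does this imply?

dip-slip = throw / sin(dip) = 5900 m / sin(50.4°) = 7657 m
rate = 7657 m / 37.5 Ma = 0.000204 m/yr = 204 m/Myr

204 m/Myr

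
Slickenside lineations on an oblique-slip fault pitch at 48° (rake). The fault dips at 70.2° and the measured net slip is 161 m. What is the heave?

40.5 m

dip-slip = net slip × sin(rake) = 161 m × sin(48°) = 119.6 m
heave = dip-slip × cos(dip) = 119.6 × cos(70.2°) = 40.5 m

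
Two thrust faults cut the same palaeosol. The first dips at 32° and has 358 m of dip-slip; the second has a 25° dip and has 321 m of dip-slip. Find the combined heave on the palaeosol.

595 m

heave_A = 358 × cos(32°) = 303.6 m
heave_B = 321 × cos(25°) = 290.9 m
total = 303.6 + 290.9 = 595 m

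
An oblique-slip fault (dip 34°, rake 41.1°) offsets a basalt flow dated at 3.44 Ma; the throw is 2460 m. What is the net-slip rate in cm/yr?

0.195 cm/yr

dip-slip = throw / sin(dip) = 2460 / sin(34°) = 4399 m
net slip = dip-slip / sin(rake) = 4399 / sin(41.1°) = 6692 m
rate = 6692 m / 3.44 Ma = 0.00195 m/yr = 0.195 cm/yr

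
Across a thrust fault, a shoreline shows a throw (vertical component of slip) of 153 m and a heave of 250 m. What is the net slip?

293 m

net slip = √(throw² + heave²) = √(153² + 250²) = 293 m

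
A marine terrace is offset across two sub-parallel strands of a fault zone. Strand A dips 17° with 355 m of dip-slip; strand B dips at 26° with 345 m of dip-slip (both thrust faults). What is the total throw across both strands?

255 m

throw_A = 355 × sin(17°) = 103.8 m
throw_B = 345 × sin(26°) = 151.2 m
total = 103.8 + 151.2 = 255 m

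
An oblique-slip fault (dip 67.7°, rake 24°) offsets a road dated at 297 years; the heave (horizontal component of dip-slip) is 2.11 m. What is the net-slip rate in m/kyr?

46 m/kyr

dip-slip = heave / cos(dip) = 2.11 / cos(67.7°) = 5.561 m
net slip = dip-slip / sin(rake) = 5.561 / sin(24°) = 13.67 m
rate = 13.67 m / 297 years = 0.0460 m/yr = 46 m/kyr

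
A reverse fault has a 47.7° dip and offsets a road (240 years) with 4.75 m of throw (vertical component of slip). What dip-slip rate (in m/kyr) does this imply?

26.8 m/kyr

dip-slip = throw / sin(dip) = 4.75 m / sin(47.7°) = 6.422 m
rate = 6.422 m / 240 years = 0.0268 m/yr = 26.8 m/kyr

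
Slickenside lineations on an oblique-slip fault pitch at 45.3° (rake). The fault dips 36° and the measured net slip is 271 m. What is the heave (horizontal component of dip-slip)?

156 m

dip-slip = net slip × sin(rake) = 271 m × sin(45.3°) = 192.6 m
heave = dip-slip × cos(dip) = 192.6 × cos(36°) = 156 m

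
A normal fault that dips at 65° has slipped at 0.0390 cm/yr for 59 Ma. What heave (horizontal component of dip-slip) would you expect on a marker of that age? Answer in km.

9.72 km

dip-slip = rate × time = 0.0390 cm/yr × 59 Ma = 23010 m
heave = dip-slip × cos(dip) = 23010 × cos(65°) = 9720 m = 9.72 km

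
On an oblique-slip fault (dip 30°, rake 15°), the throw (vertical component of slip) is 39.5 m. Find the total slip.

dip-slip = throw / sin(dip) = 39.5 / sin(30°) = 79 m
net slip = dip-slip / sin(rake) = 79 / sin(15°) = 305 m

305 m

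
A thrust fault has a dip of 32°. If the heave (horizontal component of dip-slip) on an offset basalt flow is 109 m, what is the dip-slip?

dip-slip = heave / cos(dip) = 109 / cos(32°) = 129 m

129 m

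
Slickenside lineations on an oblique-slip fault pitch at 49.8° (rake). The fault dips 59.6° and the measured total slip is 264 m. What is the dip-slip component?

dip-slip = net slip × sin(rake) = 264 m × sin(49.8°) = 202 m

202 m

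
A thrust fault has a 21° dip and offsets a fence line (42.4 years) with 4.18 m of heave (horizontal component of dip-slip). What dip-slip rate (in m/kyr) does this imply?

dip-slip = heave / cos(dip) = 4.18 m / cos(21°) = 4.477 m
rate = 4.477 m / 42.4 years = 0.106 m/yr = 106 m/kyr

106 m/kyr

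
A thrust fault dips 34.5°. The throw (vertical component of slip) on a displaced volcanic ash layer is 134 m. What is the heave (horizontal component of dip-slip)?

heave = throw / tan(dip) = 134 / tan(34.5°) = 195 m

195 m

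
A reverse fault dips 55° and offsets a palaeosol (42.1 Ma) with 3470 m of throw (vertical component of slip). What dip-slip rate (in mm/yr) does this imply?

dip-slip = throw / sin(dip) = 3470 m / sin(55°) = 4236 m
rate = 4236 m / 42.1 Ma = 0.000101 m/yr = 0.101 mm/yr

0.101 mm/yr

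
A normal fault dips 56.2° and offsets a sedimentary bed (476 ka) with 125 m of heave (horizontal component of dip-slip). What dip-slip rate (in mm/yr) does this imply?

dip-slip = heave / cos(dip) = 125 m / cos(56.2°) = 224.7 m
rate = 224.7 m / 476 ka = 0.000472 m/yr = 0.472 mm/yr

0.472 mm/yr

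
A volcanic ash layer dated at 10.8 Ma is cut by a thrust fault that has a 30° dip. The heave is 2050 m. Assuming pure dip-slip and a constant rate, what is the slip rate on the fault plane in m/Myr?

219 m/Myr

dip-slip = heave / cos(dip) = 2050 m / cos(30°) = 2367 m
rate = 2367 m / 10.8 Ma = 0.000219 m/yr = 219 m/Myr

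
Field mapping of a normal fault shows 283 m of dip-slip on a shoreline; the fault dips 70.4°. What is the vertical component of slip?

throw = dip-slip × sin(dip) = 283 m × sin(70.4°) = 267 m

267 m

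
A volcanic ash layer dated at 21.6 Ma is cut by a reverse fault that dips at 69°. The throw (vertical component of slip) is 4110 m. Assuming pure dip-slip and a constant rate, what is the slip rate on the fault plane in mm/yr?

0.204 mm/yr

dip-slip = throw / sin(dip) = 4110 m / sin(69°) = 4402 m
rate = 4402 m / 21.6 Ma = 0.000204 m/yr = 0.204 mm/yr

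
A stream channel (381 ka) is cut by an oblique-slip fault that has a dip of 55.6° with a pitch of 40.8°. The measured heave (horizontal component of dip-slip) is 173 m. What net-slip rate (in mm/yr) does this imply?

dip-slip = heave / cos(dip) = 173 / cos(55.6°) = 306.2 m
net slip = dip-slip / sin(rake) = 306.2 / sin(40.8°) = 468.6 m
rate = 468.6 m / 381 ka = 0.00123 m/yr = 1.23 mm/yr

1.23 mm/yr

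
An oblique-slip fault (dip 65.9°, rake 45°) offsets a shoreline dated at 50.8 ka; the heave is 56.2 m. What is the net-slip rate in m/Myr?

dip-slip = heave / cos(dip) = 56.2 / cos(65.9°) = 137.6 m
net slip = dip-slip / sin(rake) = 137.6 / sin(45°) = 194.6 m
rate = 194.6 m / 50.8 ka = 0.00383 m/yr = 3830 m/Myr

3830 m/Myr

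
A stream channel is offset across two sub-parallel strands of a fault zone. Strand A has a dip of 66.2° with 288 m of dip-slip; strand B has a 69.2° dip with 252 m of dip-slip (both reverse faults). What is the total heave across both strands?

206 m

heave_A = 288 × cos(66.2°) = 116.2 m
heave_B = 252 × cos(69.2°) = 89.49 m
total = 116.2 + 89.49 = 206 m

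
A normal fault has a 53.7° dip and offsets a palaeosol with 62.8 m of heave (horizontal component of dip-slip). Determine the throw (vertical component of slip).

85.5 m

throw = heave × tan(dip) = 62.8 × tan(53.7°) = 85.5 m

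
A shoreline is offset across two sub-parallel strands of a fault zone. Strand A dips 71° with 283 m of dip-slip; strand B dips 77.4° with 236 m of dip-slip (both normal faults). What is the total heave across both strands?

heave_A = 283 × cos(71°) = 92.14 m
heave_B = 236 × cos(77.4°) = 51.48 m
total = 92.14 + 51.48 = 144 m

144 m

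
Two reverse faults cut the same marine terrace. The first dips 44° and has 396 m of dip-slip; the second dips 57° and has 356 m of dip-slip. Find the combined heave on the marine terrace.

heave_A = 396 × cos(44°) = 284.9 m
heave_B = 356 × cos(57°) = 193.9 m
total = 284.9 + 193.9 = 479 m

479 m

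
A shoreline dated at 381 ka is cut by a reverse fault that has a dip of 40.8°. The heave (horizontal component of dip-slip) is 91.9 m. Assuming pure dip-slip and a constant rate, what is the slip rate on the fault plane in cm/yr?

dip-slip = heave / cos(dip) = 91.9 m / cos(40.8°) = 121.4 m
rate = 121.4 m / 381 ka = 0.000319 m/yr = 0.0319 cm/yr

0.0319 cm/yr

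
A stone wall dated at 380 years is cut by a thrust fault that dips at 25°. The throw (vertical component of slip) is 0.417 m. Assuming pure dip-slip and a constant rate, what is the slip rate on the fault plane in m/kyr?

2.60 m/kyr

dip-slip = throw / sin(dip) = 0.417 m / sin(25°) = 0.9867 m
rate = 0.9867 m / 380 years = 0.00260 m/yr = 2.60 m/kyr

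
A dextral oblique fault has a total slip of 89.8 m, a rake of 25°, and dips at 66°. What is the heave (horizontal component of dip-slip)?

dip-slip = net slip × sin(rake) = 89.8 m × sin(25°) = 37.95 m
heave = dip-slip × cos(dip) = 37.95 × cos(66°) = 15.4 m

15.4 m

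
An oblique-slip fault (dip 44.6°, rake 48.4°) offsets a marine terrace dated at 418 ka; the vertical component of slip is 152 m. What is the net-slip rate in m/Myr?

dip-slip = throw / sin(dip) = 152 / sin(44.6°) = 216.5 m
net slip = dip-slip / sin(rake) = 216.5 / sin(48.4°) = 289.5 m
rate = 289.5 m / 418 ka = 0.000693 m/yr = 693 m/Myr

693 m/Myr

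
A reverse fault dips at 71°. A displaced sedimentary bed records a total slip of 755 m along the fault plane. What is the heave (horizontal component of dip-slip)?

heave = dip-slip × cos(dip) = 755 m × cos(71°) = 246 m

246 m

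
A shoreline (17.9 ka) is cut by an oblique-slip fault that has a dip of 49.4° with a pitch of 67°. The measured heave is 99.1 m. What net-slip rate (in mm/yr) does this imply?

dip-slip = heave / cos(dip) = 99.1 / cos(49.4°) = 152.3 m
net slip = dip-slip / sin(rake) = 152.3 / sin(67°) = 165.4 m
rate = 165.4 m / 17.9 ka = 0.00924 m/yr = 9.24 mm/yr

9.24 mm/yr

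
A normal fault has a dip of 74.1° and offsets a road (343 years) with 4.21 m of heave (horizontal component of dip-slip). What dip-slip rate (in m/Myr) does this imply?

dip-slip = heave / cos(dip) = 4.21 m / cos(74.1°) = 15.37 m
rate = 15.37 m / 343 years = 0.0448 m/yr = 44800 m/Myr

44800 m/Myr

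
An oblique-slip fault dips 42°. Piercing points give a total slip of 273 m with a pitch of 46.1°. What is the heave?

146 m

dip-slip = net slip × sin(rake) = 273 m × sin(46.1°) = 196.7 m
heave = dip-slip × cos(dip) = 196.7 × cos(42°) = 146 m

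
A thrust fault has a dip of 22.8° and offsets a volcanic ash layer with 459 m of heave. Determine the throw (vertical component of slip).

throw = heave × tan(dip) = 459 × tan(22.8°) = 193 m

193 m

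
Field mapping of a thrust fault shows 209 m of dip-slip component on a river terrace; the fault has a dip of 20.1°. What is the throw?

71.8 m

throw = dip-slip × sin(dip) = 209 m × sin(20.1°) = 71.8 m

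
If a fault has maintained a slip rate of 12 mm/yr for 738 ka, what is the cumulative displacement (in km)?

8.86 km

slip = rate × time = 12 mm/yr × 738 ka = 8860 m = 8.86 km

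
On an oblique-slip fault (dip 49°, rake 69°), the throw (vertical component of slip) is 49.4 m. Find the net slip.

dip-slip = throw / sin(dip) = 49.4 / sin(49°) = 65.46 m
net slip = dip-slip / sin(rake) = 65.46 / sin(69°) = 70.1 m

70.1 m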